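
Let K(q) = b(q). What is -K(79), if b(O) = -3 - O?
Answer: 82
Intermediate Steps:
K(q) = -3 - q
-K(79) = -(-3 - 1*79) = -(-3 - 79) = -1*(-82) = 82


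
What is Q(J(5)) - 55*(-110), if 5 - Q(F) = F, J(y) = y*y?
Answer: 6030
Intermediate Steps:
J(y) = y²
Q(F) = 5 - F
Q(J(5)) - 55*(-110) = (5 - 1*5²) - 55*(-110) = (5 - 1*25) + 6050 = (5 - 25) + 6050 = -20 + 6050 = 6030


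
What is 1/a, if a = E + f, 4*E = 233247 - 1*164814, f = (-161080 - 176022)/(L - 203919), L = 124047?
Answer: 39936/683403623 ≈ 5.8437e-5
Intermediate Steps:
f = 168551/39936 (f = (-161080 - 176022)/(124047 - 203919) = -337102/(-79872) = -337102*(-1/79872) = 168551/39936 ≈ 4.2205)
E = 68433/4 (E = (233247 - 1*164814)/4 = (233247 - 164814)/4 = (¼)*68433 = 68433/4 ≈ 17108.)
a = 683403623/39936 (a = 68433/4 + 168551/39936 = 683403623/39936 ≈ 17112.)
1/a = 1/(683403623/39936) = 39936/683403623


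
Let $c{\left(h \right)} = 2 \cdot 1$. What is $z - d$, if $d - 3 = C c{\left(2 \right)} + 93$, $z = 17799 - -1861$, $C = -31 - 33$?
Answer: $19692$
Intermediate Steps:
$c{\left(h \right)} = 2$
$C = -64$
$z = 19660$ ($z = 17799 + 1861 = 19660$)
$d = -32$ ($d = 3 + \left(\left(-64\right) 2 + 93\right) = 3 + \left(-128 + 93\right) = 3 - 35 = -32$)
$z - d = 19660 - -32 = 19660 + 32 = 19692$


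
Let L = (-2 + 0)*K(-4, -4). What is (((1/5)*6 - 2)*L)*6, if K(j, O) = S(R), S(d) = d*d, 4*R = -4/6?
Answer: 4/15 ≈ 0.26667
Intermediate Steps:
R = -⅙ (R = (-4/6)/4 = (-4*⅙)/4 = (¼)*(-⅔) = -⅙ ≈ -0.16667)
S(d) = d²
K(j, O) = 1/36 (K(j, O) = (-⅙)² = 1/36)
L = -1/18 (L = (-2 + 0)*(1/36) = -2*1/36 = -1/18 ≈ -0.055556)
(((1/5)*6 - 2)*L)*6 = (((1/5)*6 - 2)*(-1/18))*6 = (((1*(⅕))*6 - 2)*(-1/18))*6 = (((⅕)*6 - 2)*(-1/18))*6 = ((6/5 - 2)*(-1/18))*6 = -⅘*(-1/18)*6 = (2/45)*6 = 4/15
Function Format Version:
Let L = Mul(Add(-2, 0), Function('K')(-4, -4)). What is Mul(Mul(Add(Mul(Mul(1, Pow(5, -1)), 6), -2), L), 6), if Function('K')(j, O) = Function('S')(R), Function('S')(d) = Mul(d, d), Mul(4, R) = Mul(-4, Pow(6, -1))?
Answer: Rational(4, 15) ≈ 0.26667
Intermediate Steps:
R = Rational(-1, 6) (R = Mul(Rational(1, 4), Mul(-4, Pow(6, -1))) = Mul(Rational(1, 4), Mul(-4, Rational(1, 6))) = Mul(Rational(1, 4), Rational(-2, 3)) = Rational(-1, 6) ≈ -0.16667)
Function('S')(d) = Pow(d, 2)
Function('K')(j, O) = Rational(1, 36) (Function('K')(j, O) = Pow(Rational(-1, 6), 2) = Rational(1, 36))
L = Rational(-1, 18) (L = Mul(Add(-2, 0), Rational(1, 36)) = Mul(-2, Rational(1, 36)) = Rational(-1, 18) ≈ -0.055556)
Mul(Mul(Add(Mul(Mul(1, Pow(5, -1)), 6), -2), L), 6) = Mul(Mul(Add(Mul(Mul(1, Pow(5, -1)), 6), -2), Rational(-1, 18)), 6) = Mul(Mul(Add(Mul(Mul(1, Rational(1, 5)), 6), -2), Rational(-1, 18)), 6) = Mul(Mul(Add(Mul(Rational(1, 5), 6), -2), Rational(-1, 18)), 6) = Mul(Mul(Add(Rational(6, 5), -2), Rational(-1, 18)), 6) = Mul(Mul(Rational(-4, 5), Rational(-1, 18)), 6) = Mul(Rational(2, 45), 6) = Rational(4, 15)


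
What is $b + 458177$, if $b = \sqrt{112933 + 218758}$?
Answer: $458177 + \sqrt{331691} \approx 4.5875 \cdot 10^{5}$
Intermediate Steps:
$b = \sqrt{331691} \approx 575.93$
$b + 458177 = \sqrt{331691} + 458177 = 458177 + \sqrt{331691}$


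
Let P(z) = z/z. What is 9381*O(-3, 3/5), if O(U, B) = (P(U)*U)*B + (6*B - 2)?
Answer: -9381/5 ≈ -1876.2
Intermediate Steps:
P(z) = 1
O(U, B) = -2 + 6*B + B*U (O(U, B) = (1*U)*B + (6*B - 2) = U*B + (-2 + 6*B) = B*U + (-2 + 6*B) = -2 + 6*B + B*U)
9381*O(-3, 3/5) = 9381*(-2 + 6*(3/5) + (3/5)*(-3)) = 9381*(-2 + 6*(3*(⅕)) + (3*(⅕))*(-3)) = 9381*(-2 + 6*(⅗) + (⅗)*(-3)) = 9381*(-2 + 18/5 - 9/5) = 9381*(-⅕) = -9381/5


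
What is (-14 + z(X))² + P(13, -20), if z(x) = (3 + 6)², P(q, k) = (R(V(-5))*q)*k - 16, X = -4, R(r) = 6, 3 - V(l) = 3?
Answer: 2913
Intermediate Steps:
V(l) = 0 (V(l) = 3 - 1*3 = 3 - 3 = 0)
P(q, k) = -16 + 6*k*q (P(q, k) = (6*q)*k - 16 = 6*k*q - 16 = -16 + 6*k*q)
z(x) = 81 (z(x) = 9² = 81)
(-14 + z(X))² + P(13, -20) = (-14 + 81)² + (-16 + 6*(-20)*13) = 67² + (-16 - 1560) = 4489 - 1576 = 2913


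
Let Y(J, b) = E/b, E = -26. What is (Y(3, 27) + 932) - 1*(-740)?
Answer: 45118/27 ≈ 1671.0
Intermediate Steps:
Y(J, b) = -26/b
(Y(3, 27) + 932) - 1*(-740) = (-26/27 + 932) - 1*(-740) = (-26*1/27 + 932) + 740 = (-26/27 + 932) + 740 = 25138/27 + 740 = 45118/27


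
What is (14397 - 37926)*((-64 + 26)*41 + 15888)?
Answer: -337170570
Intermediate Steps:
(14397 - 37926)*((-64 + 26)*41 + 15888) = -23529*(-38*41 + 15888) = -23529*(-1558 + 15888) = -23529*14330 = -337170570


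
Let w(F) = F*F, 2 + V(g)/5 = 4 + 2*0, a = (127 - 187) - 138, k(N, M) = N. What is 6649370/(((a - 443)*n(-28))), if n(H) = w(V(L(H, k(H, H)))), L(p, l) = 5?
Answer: -664937/6410 ≈ -103.73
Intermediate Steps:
a = -198 (a = -60 - 138 = -198)
V(g) = 10 (V(g) = -10 + 5*(4 + 2*0) = -10 + 5*(4 + 0) = -10 + 5*4 = -10 + 20 = 10)
w(F) = F**2
n(H) = 100 (n(H) = 10**2 = 100)
6649370/(((a - 443)*n(-28))) = 6649370/(((-198 - 443)*100)) = 6649370/((-641*100)) = 6649370/(-64100) = 6649370*(-1/64100) = -664937/6410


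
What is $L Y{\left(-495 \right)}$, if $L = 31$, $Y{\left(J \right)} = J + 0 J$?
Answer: $-15345$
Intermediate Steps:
$Y{\left(J \right)} = J$ ($Y{\left(J \right)} = J + 0 = J$)
$L Y{\left(-495 \right)} = 31 \left(-495\right) = -15345$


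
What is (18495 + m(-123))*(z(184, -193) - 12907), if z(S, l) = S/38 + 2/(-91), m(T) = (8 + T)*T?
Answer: -728128844160/1729 ≈ -4.2113e+8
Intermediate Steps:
m(T) = T*(8 + T)
z(S, l) = -2/91 + S/38 (z(S, l) = S*(1/38) + 2*(-1/91) = S/38 - 2/91 = -2/91 + S/38)
(18495 + m(-123))*(z(184, -193) - 12907) = (18495 - 123*(8 - 123))*((-2/91 + (1/38)*184) - 12907) = (18495 - 123*(-115))*((-2/91 + 92/19) - 12907) = (18495 + 14145)*(8334/1729 - 12907) = 32640*(-22307869/1729) = -728128844160/1729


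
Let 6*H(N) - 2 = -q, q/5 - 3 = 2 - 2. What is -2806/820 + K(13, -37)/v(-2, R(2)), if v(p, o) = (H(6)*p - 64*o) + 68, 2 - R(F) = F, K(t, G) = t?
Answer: -288461/88970 ≈ -3.2422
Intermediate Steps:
q = 15 (q = 15 + 5*(2 - 2) = 15 + 5*0 = 15 + 0 = 15)
H(N) = -13/6 (H(N) = ⅓ + (-1*15)/6 = ⅓ + (⅙)*(-15) = ⅓ - 5/2 = -13/6)
R(F) = 2 - F
v(p, o) = 68 - 64*o - 13*p/6 (v(p, o) = (-13*p/6 - 64*o) + 68 = (-64*o - 13*p/6) + 68 = 68 - 64*o - 13*p/6)
-2806/820 + K(13, -37)/v(-2, R(2)) = -2806/820 + 13/(68 - 64*(2 - 1*2) - 13/6*(-2)) = -2806*1/820 + 13/(68 - 64*(2 - 2) + 13/3) = -1403/410 + 13/(68 - 64*0 + 13/3) = -1403/410 + 13/(68 + 0 + 13/3) = -1403/410 + 13/(217/3) = -1403/410 + 13*(3/217) = -1403/410 + 39/217 = -288461/88970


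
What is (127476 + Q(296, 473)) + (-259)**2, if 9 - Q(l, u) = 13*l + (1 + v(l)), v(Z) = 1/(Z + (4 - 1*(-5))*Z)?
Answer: 564522319/2960 ≈ 1.9072e+5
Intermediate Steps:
v(Z) = 1/(10*Z) (v(Z) = 1/(Z + (4 + 5)*Z) = 1/(Z + 9*Z) = 1/(10*Z))
Q(l, u) = 8 - 13*l - 1/(10*l) (Q(l, u) = 9 - (13*l + (1 + 1/(10*l))) = 9 - (1 + 13*l + 1/(10*l)) = 9 + (-1 - 13*l - 1/(10*l)) = 8 - 13*l - 1/(10*l))
(127476 + Q(296, 473)) + (-259)**2 = (127476 + (8 - 13*296 - 1/10/296)) + (-259)**2 = (127476 + (8 - 3848 - 1/10*1/296)) + 67081 = (127476 + (8 - 3848 - 1/2960)) + 67081 = (127476 - 11366401/2960) + 67081 = 365962559/2960 + 67081 = 564522319/2960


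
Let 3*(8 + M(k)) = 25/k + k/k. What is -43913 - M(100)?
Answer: -526865/12 ≈ -43905.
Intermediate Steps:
M(k) = -23/3 + 25/(3*k) (M(k) = -8 + (25/k + k/k)/3 = -8 + (25/k + 1)/3 = -8 + (1 + 25/k)/3 = -8 + (1/3 + 25/(3*k)) = -23/3 + 25/(3*k))
-43913 - M(100) = -43913 - (25 - 23*100)/(3*100) = -43913 - (25 - 2300)/(3*100) = -43913 - (-2275)/(3*100) = -43913 - 1*(-91/12) = -43913 + 91/12 = -526865/12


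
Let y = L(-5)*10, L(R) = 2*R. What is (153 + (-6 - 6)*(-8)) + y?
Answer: 149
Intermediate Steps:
y = -100 (y = (2*(-5))*10 = -10*10 = -100)
(153 + (-6 - 6)*(-8)) + y = (153 + (-6 - 6)*(-8)) - 100 = (153 - 12*(-8)) - 100 = (153 + 96) - 100 = 249 - 100 = 149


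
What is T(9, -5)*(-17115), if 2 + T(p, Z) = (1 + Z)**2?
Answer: -239610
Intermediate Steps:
T(p, Z) = -2 + (1 + Z)**2
T(9, -5)*(-17115) = (-2 + (1 - 5)**2)*(-17115) = (-2 + (-4)**2)*(-17115) = (-2 + 16)*(-17115) = 14*(-17115) = -239610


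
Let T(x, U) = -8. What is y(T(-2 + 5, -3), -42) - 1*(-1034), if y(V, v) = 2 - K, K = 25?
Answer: 1011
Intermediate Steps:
y(V, v) = -23 (y(V, v) = 2 - 1*25 = 2 - 25 = -23)
y(T(-2 + 5, -3), -42) - 1*(-1034) = -23 - 1*(-1034) = -23 + 1034 = 1011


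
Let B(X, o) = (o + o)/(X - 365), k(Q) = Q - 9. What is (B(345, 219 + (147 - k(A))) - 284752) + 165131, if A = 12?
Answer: -1196573/10 ≈ -1.1966e+5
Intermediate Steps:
k(Q) = -9 + Q
B(X, o) = 2*o/(-365 + X) (B(X, o) = (2*o)/(-365 + X) = 2*o/(-365 + X))
(B(345, 219 + (147 - k(A))) - 284752) + 165131 = (2*(219 + (147 - (-9 + 12)))/(-365 + 345) - 284752) + 165131 = (2*(219 + (147 - 1*3))/(-20) - 284752) + 165131 = (2*(219 + (147 - 3))*(-1/20) - 284752) + 165131 = (2*(219 + 144)*(-1/20) - 284752) + 165131 = (2*363*(-1/20) - 284752) + 165131 = (-363/10 - 284752) + 165131 = -2847883/10 + 165131 = -1196573/10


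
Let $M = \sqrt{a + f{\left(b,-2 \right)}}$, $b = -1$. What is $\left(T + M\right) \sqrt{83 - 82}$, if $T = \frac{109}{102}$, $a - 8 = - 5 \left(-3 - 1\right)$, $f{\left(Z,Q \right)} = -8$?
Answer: $\frac{109}{102} + 2 \sqrt{5} \approx 5.5408$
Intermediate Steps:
$a = 28$ ($a = 8 - 5 \left(-3 - 1\right) = 8 - -20 = 8 + 20 = 28$)
$T = \frac{109}{102}$ ($T = 109 \cdot \frac{1}{102} = \frac{109}{102} \approx 1.0686$)
$M = 2 \sqrt{5}$ ($M = \sqrt{28 - 8} = \sqrt{20} = 2 \sqrt{5} \approx 4.4721$)
$\left(T + M\right) \sqrt{83 - 82} = \left(\frac{109}{102} + 2 \sqrt{5}\right) \sqrt{83 - 82} = \left(\frac{109}{102} + 2 \sqrt{5}\right) \sqrt{1} = \left(\frac{109}{102} + 2 \sqrt{5}\right) 1 = \frac{109}{102} + 2 \sqrt{5}$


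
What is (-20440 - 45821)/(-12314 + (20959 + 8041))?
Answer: -22087/5562 ≈ -3.9711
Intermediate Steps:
(-20440 - 45821)/(-12314 + (20959 + 8041)) = -66261/(-12314 + 29000) = -66261/16686 = -66261*1/16686 = -22087/5562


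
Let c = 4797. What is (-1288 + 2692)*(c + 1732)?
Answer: 9166716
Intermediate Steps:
(-1288 + 2692)*(c + 1732) = (-1288 + 2692)*(4797 + 1732) = 1404*6529 = 9166716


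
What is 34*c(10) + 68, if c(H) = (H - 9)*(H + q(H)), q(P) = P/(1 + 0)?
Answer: 748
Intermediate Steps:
q(P) = P (q(P) = P/1 = P*1 = P)
c(H) = 2*H*(-9 + H) (c(H) = (H - 9)*(H + H) = (-9 + H)*(2*H) = 2*H*(-9 + H))
34*c(10) + 68 = 34*(2*10*(-9 + 10)) + 68 = 34*(2*10*1) + 68 = 34*20 + 68 = 680 + 68 = 748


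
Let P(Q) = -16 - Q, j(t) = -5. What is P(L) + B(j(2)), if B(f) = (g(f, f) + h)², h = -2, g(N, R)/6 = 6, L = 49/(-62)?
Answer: 70729/62 ≈ 1140.8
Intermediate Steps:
L = -49/62 (L = 49*(-1/62) = -49/62 ≈ -0.79032)
g(N, R) = 36 (g(N, R) = 6*6 = 36)
B(f) = 1156 (B(f) = (36 - 2)² = 34² = 1156)
P(L) + B(j(2)) = (-16 - 1*(-49/62)) + 1156 = (-16 + 49/62) + 1156 = -943/62 + 1156 = 70729/62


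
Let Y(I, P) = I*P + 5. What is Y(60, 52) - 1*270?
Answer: 2855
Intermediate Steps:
Y(I, P) = 5 + I*P
Y(60, 52) - 1*270 = (5 + 60*52) - 1*270 = (5 + 3120) - 270 = 3125 - 270 = 2855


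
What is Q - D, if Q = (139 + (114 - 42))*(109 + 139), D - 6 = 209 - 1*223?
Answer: 52336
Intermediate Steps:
D = -8 (D = 6 + (209 - 1*223) = 6 + (209 - 223) = 6 - 14 = -8)
Q = 52328 (Q = (139 + 72)*248 = 211*248 = 52328)
Q - D = 52328 - 1*(-8) = 52328 + 8 = 52336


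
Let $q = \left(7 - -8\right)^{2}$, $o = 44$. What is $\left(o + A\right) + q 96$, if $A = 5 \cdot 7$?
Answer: $21679$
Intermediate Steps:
$A = 35$
$q = 225$ ($q = \left(7 + \left(12 - 4\right)\right)^{2} = \left(7 + 8\right)^{2} = 15^{2} = 225$)
$\left(o + A\right) + q 96 = \left(44 + 35\right) + 225 \cdot 96 = 79 + 21600 = 21679$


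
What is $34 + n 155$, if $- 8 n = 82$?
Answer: $- \frac{6219}{4} \approx -1554.8$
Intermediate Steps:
$n = - \frac{41}{4}$ ($n = \left(- \frac{1}{8}\right) 82 = - \frac{41}{4} \approx -10.25$)
$34 + n 155 = 34 - \frac{6355}{4} = - \frac{6219}{4}$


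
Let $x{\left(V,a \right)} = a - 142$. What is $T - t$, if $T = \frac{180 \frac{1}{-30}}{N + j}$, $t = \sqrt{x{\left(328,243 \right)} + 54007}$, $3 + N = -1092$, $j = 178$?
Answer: $\frac{6}{917} - 18 \sqrt{167} \approx -232.6$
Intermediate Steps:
$x{\left(V,a \right)} = -142 + a$
$N = -1095$ ($N = -3 - 1092 = -1095$)
$t = 18 \sqrt{167}$ ($t = \sqrt{\left(-142 + 243\right) + 54007} = \sqrt{101 + 54007} = \sqrt{54108} = 18 \sqrt{167} \approx 232.61$)
$T = \frac{6}{917}$ ($T = \frac{180 \frac{1}{-30}}{-1095 + 178} = \frac{180 \left(- \frac{1}{30}\right)}{-917} = \left(- \frac{1}{917}\right) \left(-6\right) = \frac{6}{917} \approx 0.0065431$)
$T - t = \frac{6}{917} - 18 \sqrt{167}$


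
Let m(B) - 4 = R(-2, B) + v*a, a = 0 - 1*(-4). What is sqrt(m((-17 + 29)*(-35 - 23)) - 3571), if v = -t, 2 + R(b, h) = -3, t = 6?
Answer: 2*I*sqrt(899) ≈ 59.967*I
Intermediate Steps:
R(b, h) = -5 (R(b, h) = -2 - 3 = -5)
v = -6 (v = -1*6 = -6)
a = 4 (a = 0 + 4 = 4)
m(B) = -25 (m(B) = 4 + (-5 - 6*4) = 4 + (-5 - 24) = 4 - 29 = -25)
sqrt(m((-17 + 29)*(-35 - 23)) - 3571) = sqrt(-25 - 3571) = sqrt(-3596) = 2*I*sqrt(899)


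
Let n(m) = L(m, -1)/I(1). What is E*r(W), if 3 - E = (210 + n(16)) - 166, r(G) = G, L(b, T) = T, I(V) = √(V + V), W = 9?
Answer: -369 + 9*√2/2 ≈ -362.64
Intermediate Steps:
I(V) = √2*√V (I(V) = √(2*V) = √2*√V)
n(m) = -√2/2 (n(m) = -1/(√2*√1) = -1/(√2*1) = -1/(√2) = -√2/2)
E = -41 + √2/2 (E = 3 - ((210 - √2/2) - 166) = 3 - (44 - √2/2) = 3 + (-44 + √2/2) = -41 + √2/2 ≈ -40.293)
E*r(W) = (-41 + √2/2)*9 = -369 + 9*√2/2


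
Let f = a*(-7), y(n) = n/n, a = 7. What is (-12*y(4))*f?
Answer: 588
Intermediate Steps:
y(n) = 1
f = -49 (f = 7*(-7) = -49)
(-12*y(4))*f = -12*1*(-49) = -12*(-49) = 588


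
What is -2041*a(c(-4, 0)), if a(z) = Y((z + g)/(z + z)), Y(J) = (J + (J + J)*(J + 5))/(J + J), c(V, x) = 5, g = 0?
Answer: -12246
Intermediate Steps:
Y(J) = (J + 2*J*(5 + J))/(2*J) (Y(J) = (J + (2*J)*(5 + J))/((2*J)) = (J + 2*J*(5 + J))*(1/(2*J)) = (J + 2*J*(5 + J))/(2*J))
a(z) = 6 (a(z) = 11/2 + (z + 0)/(z + z) = 11/2 + z/((2*z)) = 11/2 + z*(1/(2*z)) = 11/2 + ½ = 6)
-2041*a(c(-4, 0)) = -2041*6 = -12246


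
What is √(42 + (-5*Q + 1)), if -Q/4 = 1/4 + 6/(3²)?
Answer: 2*√138/3 ≈ 7.8316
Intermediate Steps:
Q = -11/3 (Q = -4*(1/4 + 6/(3²)) = -4*(1*(¼) + 6/9) = -4*(¼ + 6*(⅑)) = -4*(¼ + ⅔) = -4*11/12 = -11/3 ≈ -3.6667)
√(42 + (-5*Q + 1)) = √(42 + (-5*(-11/3) + 1)) = √(42 + (55/3 + 1)) = √(42 + 58/3) = √(184/3) = 2*√138/3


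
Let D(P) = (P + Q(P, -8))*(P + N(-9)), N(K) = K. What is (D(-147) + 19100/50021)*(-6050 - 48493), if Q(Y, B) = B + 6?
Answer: -63417540118632/50021 ≈ -1.2678e+9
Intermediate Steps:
Q(Y, B) = 6 + B
D(P) = (-9 + P)*(-2 + P) (D(P) = (P + (6 - 8))*(P - 9) = (P - 2)*(-9 + P) = (-2 + P)*(-9 + P) = (-9 + P)*(-2 + P))
(D(-147) + 19100/50021)*(-6050 - 48493) = ((18 + (-147)² - 11*(-147)) + 19100/50021)*(-6050 - 48493) = ((18 + 21609 + 1617) + 19100*(1/50021))*(-54543) = (23244 + 19100/50021)*(-54543) = (1162707224/50021)*(-54543) = -63417540118632/50021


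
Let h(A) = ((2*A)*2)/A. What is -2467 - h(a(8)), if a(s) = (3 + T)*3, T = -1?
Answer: -2471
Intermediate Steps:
a(s) = 6 (a(s) = (3 - 1)*3 = 2*3 = 6)
h(A) = 4 (h(A) = (4*A)/A = 4)
-2467 - h(a(8)) = -2467 - 1*4 = -2467 - 4 = -2471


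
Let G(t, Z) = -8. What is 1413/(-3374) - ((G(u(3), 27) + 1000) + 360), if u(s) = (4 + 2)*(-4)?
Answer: -4563061/3374 ≈ -1352.4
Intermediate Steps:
u(s) = -24 (u(s) = 6*(-4) = -24)
1413/(-3374) - ((G(u(3), 27) + 1000) + 360) = 1413/(-3374) - ((-8 + 1000) + 360) = 1413*(-1/3374) - (992 + 360) = -1413/3374 - 1*1352 = -1413/3374 - 1352 = -4563061/3374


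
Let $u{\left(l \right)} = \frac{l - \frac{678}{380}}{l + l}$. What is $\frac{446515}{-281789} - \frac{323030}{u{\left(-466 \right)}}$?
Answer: $- \frac{16118977008450285}{25045124531} \approx -6.436 \cdot 10^{5}$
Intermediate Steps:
$u{\left(l \right)} = \frac{- \frac{339}{190} + l}{2 l}$ ($u{\left(l \right)} = \frac{l - \frac{339}{190}}{2 l} = \left(l - \frac{339}{190}\right) \frac{1}{2 l} = \left(- \frac{339}{190} + l\right) \frac{1}{2 l} = \frac{- \frac{339}{190} + l}{2 l}$)
$\frac{446515}{-281789} - \frac{323030}{u{\left(-466 \right)}} = \frac{446515}{-281789} - \frac{323030}{\frac{1}{380} \frac{1}{-466} \left(-339 + 190 \left(-466\right)\right)} = 446515 \left(- \frac{1}{281789}\right) - \frac{323030}{\frac{1}{380} \left(- \frac{1}{466}\right) \left(-339 - 88540\right)} = - \frac{446515}{281789} - \frac{323030}{\frac{1}{380} \left(- \frac{1}{466}\right) \left(-88879\right)} = - \frac{446515}{281789} - \frac{323030}{\frac{88879}{177080}} = - \frac{446515}{281789} - \frac{57202152400}{88879} = - \frac{16118977008450285}{25045124531}$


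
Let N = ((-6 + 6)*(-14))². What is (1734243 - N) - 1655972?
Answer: 78271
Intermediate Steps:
N = 0 (N = (0*(-14))² = 0² = 0)
(1734243 - N) - 1655972 = (1734243 - 1*0) - 1655972 = (1734243 + 0) - 1655972 = 1734243 - 1655972 = 78271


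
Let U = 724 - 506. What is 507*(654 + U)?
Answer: 442104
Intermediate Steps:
U = 218
507*(654 + U) = 507*(654 + 218) = 507*872 = 442104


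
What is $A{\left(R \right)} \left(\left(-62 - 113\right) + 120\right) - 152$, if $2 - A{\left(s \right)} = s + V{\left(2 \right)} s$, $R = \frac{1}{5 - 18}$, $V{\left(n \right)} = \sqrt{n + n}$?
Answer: $- \frac{3571}{13} \approx -274.69$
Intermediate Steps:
$V{\left(n \right)} = \sqrt{2} \sqrt{n}$ ($V{\left(n \right)} = \sqrt{2 n} = \sqrt{2} \sqrt{n}$)
$R = - \frac{1}{13}$ ($R = \frac{1}{-13} = - \frac{1}{13} \approx -0.076923$)
$A{\left(s \right)} = 2 - 3 s$ ($A{\left(s \right)} = 2 - \left(s + \sqrt{2} \sqrt{2} s\right) = 2 - \left(s + 2 s\right) = 2 - 3 s$)
$A{\left(R \right)} \left(\left(-62 - 113\right) + 120\right) - 152 = \left(2 - - \frac{3}{13}\right) \left(\left(-62 - 113\right) + 120\right) - 152 = \left(2 + \frac{3}{13}\right) \left(-175 + 120\right) - 152 = \frac{29}{13} \left(-55\right) - 152 = - \frac{1595}{13} - 152 = - \frac{3571}{13}$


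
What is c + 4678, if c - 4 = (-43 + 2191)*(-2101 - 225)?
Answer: -4991566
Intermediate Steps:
c = -4996244 (c = 4 + (-43 + 2191)*(-2101 - 225) = 4 + 2148*(-2326) = 4 - 4996248 = -4996244)
c + 4678 = -4996244 + 4678 = -4991566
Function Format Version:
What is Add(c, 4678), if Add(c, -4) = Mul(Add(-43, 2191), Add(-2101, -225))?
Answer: -4991566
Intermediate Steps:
c = -4996244 (c = Add(4, Mul(Add(-43, 2191), Add(-2101, -225))) = Add(4, Mul(2148, -2326)) = Add(4, -4996248) = -4996244)
Add(c, 4678) = Add(-4996244, 4678) = -4991566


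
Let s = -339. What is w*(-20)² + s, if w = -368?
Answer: -147539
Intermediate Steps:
w*(-20)² + s = -368*(-20)² - 339 = -368*400 - 339 = -147200 - 339 = -147539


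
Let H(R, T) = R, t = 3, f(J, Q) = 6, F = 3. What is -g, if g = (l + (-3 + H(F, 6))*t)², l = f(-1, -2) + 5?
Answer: -121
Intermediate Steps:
l = 11 (l = 6 + 5 = 11)
g = 121 (g = (11 + (-3 + 3)*3)² = (11 + 0*3)² = (11 + 0)² = 11² = 121)
-g = -1*121 = -121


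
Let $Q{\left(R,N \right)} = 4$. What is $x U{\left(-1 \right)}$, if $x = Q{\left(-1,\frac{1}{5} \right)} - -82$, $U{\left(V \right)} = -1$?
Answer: $-86$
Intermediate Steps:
$x = 86$ ($x = 4 - -82 = 4 + 82 = 86$)
$x U{\left(-1 \right)} = 86 \left(-1\right) = -86$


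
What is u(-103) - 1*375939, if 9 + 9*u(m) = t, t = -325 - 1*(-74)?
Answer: -3383711/9 ≈ -3.7597e+5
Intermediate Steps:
t = -251 (t = -325 + 74 = -251)
u(m) = -260/9 (u(m) = -1 + (⅑)*(-251) = -1 - 251/9 = -260/9)
u(-103) - 1*375939 = -260/9 - 1*375939 = -260/9 - 375939 = -3383711/9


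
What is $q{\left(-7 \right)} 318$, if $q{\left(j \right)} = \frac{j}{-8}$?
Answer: $\frac{1113}{4} \approx 278.25$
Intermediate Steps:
$q{\left(j \right)} = - \frac{j}{8}$ ($q{\left(j \right)} = j \left(- \frac{1}{8}\right) = - \frac{j}{8}$)
$q{\left(-7 \right)} 318 = \left(- \frac{1}{8}\right) \left(-7\right) 318 = \frac{7}{8} \cdot 318 = \frac{1113}{4}$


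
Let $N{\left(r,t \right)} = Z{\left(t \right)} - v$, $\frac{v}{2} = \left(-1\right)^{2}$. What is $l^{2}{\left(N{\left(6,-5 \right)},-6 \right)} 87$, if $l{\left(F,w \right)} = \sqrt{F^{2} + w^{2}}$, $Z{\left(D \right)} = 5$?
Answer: $3915$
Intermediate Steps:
$v = 2$ ($v = 2 \left(-1\right)^{2} = 2 \cdot 1 = 2$)
$N{\left(r,t \right)} = 3$ ($N{\left(r,t \right)} = 5 - 2 = 3$)
$l^{2}{\left(N{\left(6,-5 \right)},-6 \right)} 87 = \left(\sqrt{3^{2} + \left(-6\right)^{2}}\right)^{2} \cdot 87 = \left(\sqrt{9 + 36}\right)^{2} \cdot 87 = \left(\sqrt{45}\right)^{2} \cdot 87 = \left(3 \sqrt{5}\right)^{2} \cdot 87 = 45 \cdot 87 = 3915$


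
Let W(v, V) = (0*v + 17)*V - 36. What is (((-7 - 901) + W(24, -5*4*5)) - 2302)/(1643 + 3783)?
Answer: -2473/2713 ≈ -0.91154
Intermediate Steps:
W(v, V) = -36 + 17*V (W(v, V) = (0 + 17)*V - 36 = 17*V - 36 = -36 + 17*V)
(((-7 - 901) + W(24, -5*4*5)) - 2302)/(1643 + 3783) = (((-7 - 901) + (-36 + 17*(-5*4*5))) - 2302)/(1643 + 3783) = ((-908 + (-36 + 17*(-20*5))) - 2302)/5426 = ((-908 + (-36 + 17*(-100))) - 2302)*(1/5426) = ((-908 + (-36 - 1700)) - 2302)*(1/5426) = ((-908 - 1736) - 2302)*(1/5426) = (-2644 - 2302)*(1/5426) = -4946*1/5426 = -2473/2713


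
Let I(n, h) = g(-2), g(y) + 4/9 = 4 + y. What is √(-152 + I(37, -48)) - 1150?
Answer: -1150 + I*√1354/3 ≈ -1150.0 + 12.266*I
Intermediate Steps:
g(y) = 32/9 + y (g(y) = -4/9 + (4 + y) = 32/9 + y)
I(n, h) = 14/9 (I(n, h) = 32/9 - 2 = 14/9)
√(-152 + I(37, -48)) - 1150 = √(-152 + 14/9) - 1150 = √(-1354/9) - 1150 = I*√1354/3 - 1150 = -1150 + I*√1354/3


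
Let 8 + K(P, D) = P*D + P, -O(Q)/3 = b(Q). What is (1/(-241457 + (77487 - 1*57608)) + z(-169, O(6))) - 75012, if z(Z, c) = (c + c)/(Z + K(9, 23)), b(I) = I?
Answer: -216075775117/2880514 ≈ -75013.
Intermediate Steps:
O(Q) = -3*Q
K(P, D) = -8 + P + D*P (K(P, D) = -8 + (P*D + P) = -8 + (D*P + P) = -8 + (P + D*P) = -8 + P + D*P)
z(Z, c) = 2*c/(208 + Z) (z(Z, c) = (c + c)/(Z + (-8 + 9 + 23*9)) = (2*c)/(Z + (-8 + 9 + 207)) = (2*c)/(Z + 208) = (2*c)/(208 + Z) = 2*c/(208 + Z))
(1/(-241457 + (77487 - 1*57608)) + z(-169, O(6))) - 75012 = (1/(-241457 + (77487 - 1*57608)) + 2*(-3*6)/(208 - 169)) - 75012 = (1/(-241457 + (77487 - 57608)) + 2*(-18)/39) - 75012 = (1/(-241457 + 19879) + 2*(-18)*(1/39)) - 75012 = (1/(-221578) - 12/13) - 75012 = (-1/221578 - 12/13) - 75012 = -2658949/2880514 - 75012 = -216075775117/2880514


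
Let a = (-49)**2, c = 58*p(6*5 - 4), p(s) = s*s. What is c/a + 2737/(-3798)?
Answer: 142340447/9118998 ≈ 15.609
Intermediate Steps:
p(s) = s**2
c = 39208 (c = 58*(6*5 - 4)**2 = 58*(30 - 4)**2 = 58*26**2 = 58*676 = 39208)
a = 2401
c/a + 2737/(-3798) = 39208/2401 + 2737/(-3798) = 39208*(1/2401) + 2737*(-1/3798) = 39208/2401 - 2737/3798 = 142340447/9118998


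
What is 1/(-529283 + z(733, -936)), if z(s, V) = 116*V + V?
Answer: -1/638795 ≈ -1.5654e-6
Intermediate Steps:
z(s, V) = 117*V
1/(-529283 + z(733, -936)) = 1/(-529283 + 117*(-936)) = 1/(-529283 - 109512) = 1/(-638795) = -1/638795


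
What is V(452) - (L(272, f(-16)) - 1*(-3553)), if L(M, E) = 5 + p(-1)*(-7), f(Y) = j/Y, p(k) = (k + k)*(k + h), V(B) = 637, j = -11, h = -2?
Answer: -2879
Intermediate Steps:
p(k) = 2*k*(-2 + k) (p(k) = (k + k)*(k - 2) = (2*k)*(-2 + k) = 2*k*(-2 + k))
f(Y) = -11/Y
L(M, E) = -37 (L(M, E) = 5 + (2*(-1)*(-2 - 1))*(-7) = 5 + (2*(-1)*(-3))*(-7) = 5 + 6*(-7) = 5 - 42 = -37)
V(452) - (L(272, f(-16)) - 1*(-3553)) = 637 - (-37 - 1*(-3553)) = 637 - (-37 + 3553) = 637 - 1*3516 = 637 - 3516 = -2879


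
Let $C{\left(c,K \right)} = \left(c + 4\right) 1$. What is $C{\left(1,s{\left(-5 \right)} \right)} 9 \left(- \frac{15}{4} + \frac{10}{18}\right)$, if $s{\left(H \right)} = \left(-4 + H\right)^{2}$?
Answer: $- \frac{575}{4} \approx -143.75$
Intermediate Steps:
$C{\left(c,K \right)} = 4 + c$ ($C{\left(c,K \right)} = \left(4 + c\right) 1 = 4 + c$)
$C{\left(1,s{\left(-5 \right)} \right)} 9 \left(- \frac{15}{4} + \frac{10}{18}\right) = \left(4 + 1\right) 9 \left(- \frac{15}{4} + \frac{10}{18}\right) = 5 \cdot 9 \left(\left(-15\right) \frac{1}{4} + 10 \cdot \frac{1}{18}\right) = 45 \left(- \frac{15}{4} + \frac{5}{9}\right) = 45 \left(- \frac{115}{36}\right) = - \frac{575}{4}$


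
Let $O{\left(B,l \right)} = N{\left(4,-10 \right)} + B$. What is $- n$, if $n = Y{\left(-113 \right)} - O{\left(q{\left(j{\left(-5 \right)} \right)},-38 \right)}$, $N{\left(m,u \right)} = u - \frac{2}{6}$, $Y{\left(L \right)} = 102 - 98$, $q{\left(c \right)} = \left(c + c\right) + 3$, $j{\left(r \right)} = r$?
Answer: $- \frac{64}{3} \approx -21.333$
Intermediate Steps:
$q{\left(c \right)} = 3 + 2 c$ ($q{\left(c \right)} = 2 c + 3 = 3 + 2 c$)
$Y{\left(L \right)} = 4$
$N{\left(m,u \right)} = - \frac{1}{3} + u$ ($N{\left(m,u \right)} = u - \frac{1}{3} = - \frac{1}{3} + u$)
$O{\left(B,l \right)} = - \frac{31}{3} + B$ ($O{\left(B,l \right)} = \left(- \frac{1}{3} - 10\right) + B = - \frac{31}{3} + B$)
$n = \frac{64}{3}$ ($n = 4 - \left(- \frac{31}{3} + \left(3 + 2 \left(-5\right)\right)\right) = 4 - \left(- \frac{31}{3} + \left(3 - 10\right)\right) = 4 - \left(- \frac{31}{3} - 7\right) = 4 - - \frac{52}{3} = 4 + \frac{52}{3} = \frac{64}{3} \approx 21.333$)
$- n = \left(-1\right) \frac{64}{3} = - \frac{64}{3}$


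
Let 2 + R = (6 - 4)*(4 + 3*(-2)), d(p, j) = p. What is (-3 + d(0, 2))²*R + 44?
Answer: -10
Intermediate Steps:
R = -6 (R = -2 + (6 - 4)*(4 + 3*(-2)) = -2 + 2*(4 - 6) = -2 + 2*(-2) = -2 - 4 = -6)
(-3 + d(0, 2))²*R + 44 = (-3 + 0)²*(-6) + 44 = (-3)²*(-6) + 44 = 9*(-6) + 44 = -54 + 44 = -10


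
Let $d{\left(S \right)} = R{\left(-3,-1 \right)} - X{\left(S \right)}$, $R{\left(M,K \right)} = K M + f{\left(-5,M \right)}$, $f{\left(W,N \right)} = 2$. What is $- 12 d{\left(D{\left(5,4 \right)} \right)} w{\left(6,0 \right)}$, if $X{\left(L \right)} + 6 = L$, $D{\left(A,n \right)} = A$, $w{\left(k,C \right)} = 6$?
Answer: $-432$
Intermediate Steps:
$R{\left(M,K \right)} = 2 + K M$ ($R{\left(M,K \right)} = K M + 2 = 2 + K M$)
$X{\left(L \right)} = -6 + L$
$d{\left(S \right)} = 11 - S$ ($d{\left(S \right)} = \left(2 - -3\right) - \left(-6 + S\right) = \left(2 + 3\right) - \left(-6 + S\right) = 5 - \left(-6 + S\right) = 11 - S$)
$- 12 d{\left(D{\left(5,4 \right)} \right)} w{\left(6,0 \right)} = - 12 \left(11 - 5\right) 6 = \left(-12\right) 6 \cdot 6 = \left(-72\right) 6 = -432$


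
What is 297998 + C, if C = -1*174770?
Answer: 123228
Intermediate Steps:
C = -174770
297998 + C = 297998 - 174770 = 123228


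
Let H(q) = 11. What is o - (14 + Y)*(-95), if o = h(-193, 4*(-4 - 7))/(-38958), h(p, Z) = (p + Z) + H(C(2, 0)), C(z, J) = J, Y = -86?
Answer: -133236247/19479 ≈ -6840.0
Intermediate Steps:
h(p, Z) = 11 + Z + p (h(p, Z) = (p + Z) + 11 = (Z + p) + 11 = 11 + Z + p)
o = 113/19479 (o = (11 + 4*(-4 - 7) - 193)/(-38958) = (11 + 4*(-11) - 193)*(-1/38958) = (11 - 44 - 193)*(-1/38958) = -226*(-1/38958) = 113/19479 ≈ 0.0058011)
o - (14 + Y)*(-95) = 113/19479 - (14 - 86)*(-95) = 113/19479 - (-72)*(-95) = 113/19479 - 1*6840 = 113/19479 - 6840 = -133236247/19479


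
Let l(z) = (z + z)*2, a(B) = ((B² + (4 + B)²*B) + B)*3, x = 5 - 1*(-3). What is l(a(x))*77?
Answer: 1130976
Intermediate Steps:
x = 8 (x = 5 + 3 = 8)
a(B) = 3*B + 3*B² + 3*B*(4 + B)² (a(B) = ((B² + B*(4 + B)²) + B)*3 = (B + B² + B*(4 + B)²)*3 = 3*B + 3*B² + 3*B*(4 + B)²)
l(z) = 4*z (l(z) = (2*z)*2 = 4*z)
l(a(x))*77 = (4*(3*8*(1 + 8 + (4 + 8)²)))*77 = (4*(3*8*(1 + 8 + 12²)))*77 = (4*(3*8*(1 + 8 + 144)))*77 = (4*(3*8*153))*77 = (4*3672)*77 = 14688*77 = 1130976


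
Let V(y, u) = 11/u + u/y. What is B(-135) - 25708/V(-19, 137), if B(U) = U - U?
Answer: 16729481/4640 ≈ 3605.5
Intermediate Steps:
B(U) = 0
B(-135) - 25708/V(-19, 137) = 0 - 25708/(11/137 + 137/(-19)) = 0 - 25708/(11*(1/137) + 137*(-1/19)) = 0 - 25708/(11/137 - 137/19) = 0 - 25708/(-18560/2603) = 0 - 25708*(-2603)/18560 = 0 - 1*(-16729481/4640) = 0 + 16729481/4640 = 16729481/4640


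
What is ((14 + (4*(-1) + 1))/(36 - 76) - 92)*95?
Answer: -70129/8 ≈ -8766.1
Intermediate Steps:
((14 + (4*(-1) + 1))/(36 - 76) - 92)*95 = ((14 + (-4 + 1))/(-40) - 92)*95 = ((14 - 3)*(-1/40) - 92)*95 = (11*(-1/40) - 92)*95 = (-11/40 - 92)*95 = -3691/40*95 = -70129/8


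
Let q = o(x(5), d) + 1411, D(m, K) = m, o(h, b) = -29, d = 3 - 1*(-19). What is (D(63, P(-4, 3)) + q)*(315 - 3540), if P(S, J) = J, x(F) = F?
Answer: -4660125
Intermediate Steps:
d = 22 (d = 3 + 19 = 22)
q = 1382 (q = -29 + 1411 = 1382)
(D(63, P(-4, 3)) + q)*(315 - 3540) = (63 + 1382)*(315 - 3540) = 1445*(-3225) = -4660125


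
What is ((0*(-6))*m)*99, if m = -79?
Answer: 0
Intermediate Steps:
((0*(-6))*m)*99 = ((0*(-6))*(-79))*99 = (0*(-79))*99 = 0*99 = 0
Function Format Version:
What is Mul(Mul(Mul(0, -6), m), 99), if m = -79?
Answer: 0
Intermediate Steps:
Mul(Mul(Mul(0, -6), m), 99) = Mul(Mul(Mul(0, -6), -79), 99) = Mul(Mul(0, -79), 99) = Mul(0, 99) = 0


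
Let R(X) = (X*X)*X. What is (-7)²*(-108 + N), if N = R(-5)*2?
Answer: -17542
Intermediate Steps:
R(X) = X³ (R(X) = X²*X = X³)
N = -250 (N = (-5)³*2 = -125*2 = -250)
(-7)²*(-108 + N) = (-7)²*(-108 - 250) = 49*(-358) = -17542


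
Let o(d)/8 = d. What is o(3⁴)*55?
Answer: 35640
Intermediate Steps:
o(d) = 8*d
o(3⁴)*55 = (8*3⁴)*55 = (8*81)*55 = 648*55 = 35640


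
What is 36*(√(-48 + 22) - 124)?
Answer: -4464 + 36*I*√26 ≈ -4464.0 + 183.56*I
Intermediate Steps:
36*(√(-48 + 22) - 124) = 36*(√(-26) - 124) = 36*(I*√26 - 124) = 36*(-124 + I*√26) = -4464 + 36*I*√26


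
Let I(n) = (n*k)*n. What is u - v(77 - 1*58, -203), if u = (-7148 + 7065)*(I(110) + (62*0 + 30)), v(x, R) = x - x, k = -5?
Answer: 5019010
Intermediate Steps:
I(n) = -5*n**2 (I(n) = (n*(-5))*n = (-5*n)*n = -5*n**2)
v(x, R) = 0
u = 5019010 (u = (-7148 + 7065)*(-5*110**2 + (62*0 + 30)) = -83*(-5*12100 + (0 + 30)) = -83*(-60500 + 30) = -83*(-60470) = 5019010)
u - v(77 - 1*58, -203) = 5019010 - 1*0 = 5019010 + 0 = 5019010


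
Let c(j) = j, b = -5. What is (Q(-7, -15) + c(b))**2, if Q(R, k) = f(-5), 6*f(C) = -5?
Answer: 1225/36 ≈ 34.028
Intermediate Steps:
f(C) = -5/6 (f(C) = (1/6)*(-5) = -5/6)
Q(R, k) = -5/6
(Q(-7, -15) + c(b))**2 = (-5/6 - 5)**2 = (-35/6)**2 = 1225/36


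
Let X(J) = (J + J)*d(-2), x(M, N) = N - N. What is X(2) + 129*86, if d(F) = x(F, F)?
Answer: 11094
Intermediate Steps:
x(M, N) = 0
d(F) = 0
X(J) = 0 (X(J) = (J + J)*0 = (2*J)*0 = 0)
X(2) + 129*86 = 0 + 129*86 = 0 + 11094 = 11094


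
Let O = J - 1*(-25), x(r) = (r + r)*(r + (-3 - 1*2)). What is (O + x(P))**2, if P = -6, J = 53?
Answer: 44100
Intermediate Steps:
x(r) = 2*r*(-5 + r) (x(r) = (2*r)*(r + (-3 - 2)) = (2*r)*(r - 5) = (2*r)*(-5 + r) = 2*r*(-5 + r))
O = 78 (O = 53 - 1*(-25) = 53 + 25 = 78)
(O + x(P))**2 = (78 + 2*(-6)*(-5 - 6))**2 = (78 + 2*(-6)*(-11))**2 = (78 + 132)**2 = 210**2 = 44100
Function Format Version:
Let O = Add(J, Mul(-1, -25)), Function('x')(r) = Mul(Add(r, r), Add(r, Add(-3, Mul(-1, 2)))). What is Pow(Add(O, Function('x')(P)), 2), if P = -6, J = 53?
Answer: 44100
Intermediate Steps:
Function('x')(r) = Mul(2, r, Add(-5, r)) (Function('x')(r) = Mul(Mul(2, r), Add(r, Add(-3, -2))) = Mul(Mul(2, r), Add(r, -5)) = Mul(Mul(2, r), Add(-5, r)) = Mul(2, r, Add(-5, r)))
O = 78 (O = Add(53, Mul(-1, -25)) = Add(53, 25) = 78)
Pow(Add(O, Function('x')(P)), 2) = Pow(Add(78, Mul(2, -6, Add(-5, -6))), 2) = Pow(Add(78, Mul(2, -6, -11)), 2) = Pow(Add(78, 132), 2) = Pow(210, 2) = 44100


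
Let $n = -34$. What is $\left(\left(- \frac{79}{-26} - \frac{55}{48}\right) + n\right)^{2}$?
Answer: $\frac{401401225}{389376} \approx 1030.9$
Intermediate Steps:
$\left(\left(- \frac{79}{-26} - \frac{55}{48}\right) + n\right)^{2} = \left(\left(- \frac{79}{-26} - \frac{55}{48}\right) - 34\right)^{2} = \left(\left(\left(-79\right) \left(- \frac{1}{26}\right) - \frac{55}{48}\right) - 34\right)^{2} = \left(\left(\frac{79}{26} - \frac{55}{48}\right) - 34\right)^{2} = \left(\frac{1181}{624} - 34\right)^{2} = \left(- \frac{20035}{624}\right)^{2} = \frac{401401225}{389376}$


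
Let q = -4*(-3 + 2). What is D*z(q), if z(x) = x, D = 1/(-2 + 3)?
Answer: 4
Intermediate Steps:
D = 1 (D = 1/1 = 1)
q = 4 (q = -4*(-1) = 4)
D*z(q) = 1*4 = 4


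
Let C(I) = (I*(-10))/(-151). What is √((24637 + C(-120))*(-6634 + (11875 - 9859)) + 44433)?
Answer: I*√2592303460033/151 ≈ 10663.0*I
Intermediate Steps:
C(I) = 10*I/151 (C(I) = -10*I*(-1/151) = 10*I/151)
√((24637 + C(-120))*(-6634 + (11875 - 9859)) + 44433) = √((24637 + (10/151)*(-120))*(-6634 + (11875 - 9859)) + 44433) = √((24637 - 1200/151)*(-6634 + 2016) + 44433) = √((3718987/151)*(-4618) + 44433) = √(-17174281966/151 + 44433) = √(-17167572583/151) = I*√2592303460033/151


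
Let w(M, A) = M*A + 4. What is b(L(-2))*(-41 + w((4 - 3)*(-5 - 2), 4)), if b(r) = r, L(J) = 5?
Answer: -325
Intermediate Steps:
w(M, A) = 4 + A*M (w(M, A) = A*M + 4 = 4 + A*M)
b(L(-2))*(-41 + w((4 - 3)*(-5 - 2), 4)) = 5*(-41 + (4 + 4*((4 - 3)*(-5 - 2)))) = 5*(-41 + (4 + 4*(1*(-7)))) = 5*(-41 + (4 + 4*(-7))) = 5*(-41 + (4 - 28)) = 5*(-41 - 24) = 5*(-65) = -325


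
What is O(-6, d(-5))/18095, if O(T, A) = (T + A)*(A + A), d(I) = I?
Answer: 2/329 ≈ 0.0060790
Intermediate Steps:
O(T, A) = 2*A*(A + T) (O(T, A) = (A + T)*(2*A) = 2*A*(A + T))
O(-6, d(-5))/18095 = (2*(-5)*(-5 - 6))/18095 = (2*(-5)*(-11))/18095 = (1/18095)*110 = 2/329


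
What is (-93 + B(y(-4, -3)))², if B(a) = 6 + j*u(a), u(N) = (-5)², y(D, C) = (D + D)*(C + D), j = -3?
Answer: 26244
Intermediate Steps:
y(D, C) = 2*D*(C + D) (y(D, C) = (2*D)*(C + D) = 2*D*(C + D))
u(N) = 25
B(a) = -69 (B(a) = 6 - 3*25 = 6 - 75 = -69)
(-93 + B(y(-4, -3)))² = (-93 - 69)² = (-162)² = 26244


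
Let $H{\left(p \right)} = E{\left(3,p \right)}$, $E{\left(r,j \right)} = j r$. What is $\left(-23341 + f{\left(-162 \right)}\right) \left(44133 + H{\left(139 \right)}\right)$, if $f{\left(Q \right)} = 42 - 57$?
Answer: $-1040509800$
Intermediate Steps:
$f{\left(Q \right)} = -15$
$H{\left(p \right)} = 3 p$ ($H{\left(p \right)} = p 3 = 3 p$)
$\left(-23341 + f{\left(-162 \right)}\right) \left(44133 + H{\left(139 \right)}\right) = \left(-23341 - 15\right) \left(44133 + 3 \cdot 139\right) = - 23356 \left(44133 + 417\right) = \left(-23356\right) 44550 = -1040509800$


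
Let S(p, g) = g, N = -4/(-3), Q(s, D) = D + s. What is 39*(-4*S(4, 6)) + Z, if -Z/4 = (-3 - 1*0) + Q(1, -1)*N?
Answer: -924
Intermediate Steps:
N = 4/3 (N = -4*(-1/3) = 4/3 ≈ 1.3333)
Z = 12 (Z = -4*((-3 - 1*0) + (-1 + 1)*(4/3)) = -4*((-3 + 0) + 0*(4/3)) = -4*(-3 + 0) = -4*(-3) = 12)
39*(-4*S(4, 6)) + Z = 39*(-4*6) + 12 = 39*(-24) + 12 = -936 + 12 = -924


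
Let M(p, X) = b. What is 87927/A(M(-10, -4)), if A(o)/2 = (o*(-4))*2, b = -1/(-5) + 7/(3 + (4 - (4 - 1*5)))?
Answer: -439635/86 ≈ -5112.0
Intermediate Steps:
b = 43/40 (b = -1*(-⅕) + 7/(3 + (4 - (4 - 5))) = ⅕ + 7/(3 + (4 - 1*(-1))) = ⅕ + 7/(3 + (4 + 1)) = ⅕ + 7/(3 + 5) = ⅕ + 7/8 = 43/40 ≈ 1.0750)
M(p, X) = 43/40
A(o) = -16*o (A(o) = 2*((o*(-4))*2) = 2*(-4*o*2) = 2*(-8*o) = -16*o)
87927/A(M(-10, -4)) = 87927/((-16*43/40)) = 87927/(-86/5) = 87927*(-5/86) = -439635/86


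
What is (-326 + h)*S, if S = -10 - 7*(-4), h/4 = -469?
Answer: -39636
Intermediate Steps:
h = -1876 (h = 4*(-469) = -1876)
S = 18 (S = -10 + 28 = 18)
(-326 + h)*S = (-326 - 1876)*18 = -2202*18 = -39636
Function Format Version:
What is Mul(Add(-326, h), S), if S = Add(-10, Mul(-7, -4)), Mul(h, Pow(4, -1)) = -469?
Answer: -39636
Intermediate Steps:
h = -1876 (h = Mul(4, -469) = -1876)
S = 18 (S = Add(-10, 28) = 18)
Mul(Add(-326, h), S) = Mul(Add(-326, -1876), 18) = Mul(-2202, 18) = -39636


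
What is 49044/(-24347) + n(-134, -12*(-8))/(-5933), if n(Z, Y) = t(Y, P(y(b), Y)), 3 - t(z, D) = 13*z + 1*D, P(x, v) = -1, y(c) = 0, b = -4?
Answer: -260690384/144450751 ≈ -1.8047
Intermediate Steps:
t(z, D) = 3 - D - 13*z (t(z, D) = 3 - (13*z + 1*D) = 3 - (13*z + D) = 3 - (D + 13*z) = 3 + (-D - 13*z) = 3 - D - 13*z)
n(Z, Y) = 4 - 13*Y (n(Z, Y) = 3 - 1*(-1) - 13*Y = 3 + 1 - 13*Y = 4 - 13*Y)
49044/(-24347) + n(-134, -12*(-8))/(-5933) = 49044/(-24347) + (4 - (-156)*(-8))/(-5933) = 49044*(-1/24347) + (4 - 13*96)*(-1/5933) = -49044/24347 + (4 - 1248)*(-1/5933) = -49044/24347 - 1244*(-1/5933) = -49044/24347 + 1244/5933 = -260690384/144450751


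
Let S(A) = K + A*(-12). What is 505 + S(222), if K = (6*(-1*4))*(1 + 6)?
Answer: -2327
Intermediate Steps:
K = -168 (K = (6*(-4))*7 = -24*7 = -168)
S(A) = -168 - 12*A (S(A) = -168 + A*(-12) = -168 - 12*A)
505 + S(222) = 505 + (-168 - 12*222) = 505 + (-168 - 2664) = 505 - 2832 = -2327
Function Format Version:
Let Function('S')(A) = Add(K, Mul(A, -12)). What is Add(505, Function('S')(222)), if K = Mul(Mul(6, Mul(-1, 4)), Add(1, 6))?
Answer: -2327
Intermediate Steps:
K = -168 (K = Mul(Mul(6, -4), 7) = Mul(-24, 7) = -168)
Function('S')(A) = Add(-168, Mul(-12, A)) (Function('S')(A) = Add(-168, Mul(A, -12)) = Add(-168, Mul(-12, A)))
Add(505, Function('S')(222)) = Add(505, Add(-168, Mul(-12, 222))) = Add(505, Add(-168, -2664)) = Add(505, -2832) = -2327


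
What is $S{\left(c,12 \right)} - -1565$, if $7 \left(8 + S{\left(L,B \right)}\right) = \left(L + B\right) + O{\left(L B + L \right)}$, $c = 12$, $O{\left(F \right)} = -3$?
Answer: $1560$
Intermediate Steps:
$S{\left(L,B \right)} = - \frac{59}{7} + \frac{B}{7} + \frac{L}{7}$ ($S{\left(L,B \right)} = -8 + \frac{\left(L + B\right) - 3}{7} = -8 + \frac{\left(B + L\right) - 3}{7} = -8 + \frac{-3 + B + L}{7} = -8 + \left(- \frac{3}{7} + \frac{B}{7} + \frac{L}{7}\right) = - \frac{59}{7} + \frac{B}{7} + \frac{L}{7}$)
$S{\left(c,12 \right)} - -1565 = \left(- \frac{59}{7} + \frac{1}{7} \cdot 12 + \frac{1}{7} \cdot 12\right) - -1565 = \left(- \frac{59}{7} + \frac{12}{7} + \frac{12}{7}\right) + 1565 = -5 + 1565 = 1560$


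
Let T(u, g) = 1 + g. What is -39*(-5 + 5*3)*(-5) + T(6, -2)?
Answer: 1949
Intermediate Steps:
-39*(-5 + 5*3)*(-5) + T(6, -2) = -39*(-5 + 5*3)*(-5) + (1 - 2) = -39*(-5 + 15)*(-5) - 1 = -390*(-5) - 1 = -39*(-50) - 1 = 1950 - 1 = 1949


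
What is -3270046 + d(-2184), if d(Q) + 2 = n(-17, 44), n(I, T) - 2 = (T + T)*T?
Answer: -3266174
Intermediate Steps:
n(I, T) = 2 + 2*T**2 (n(I, T) = 2 + (T + T)*T = 2 + (2*T)*T = 2 + 2*T**2)
d(Q) = 3872 (d(Q) = -2 + (2 + 2*44**2) = -2 + (2 + 2*1936) = -2 + (2 + 3872) = -2 + 3874 = 3872)
-3270046 + d(-2184) = -3270046 + 3872 = -3266174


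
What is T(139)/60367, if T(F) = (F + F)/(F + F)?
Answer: 1/60367 ≈ 1.6565e-5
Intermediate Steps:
T(F) = 1 (T(F) = (2*F)/((2*F)) = (2*F)*(1/(2*F)) = 1)
T(139)/60367 = 1/60367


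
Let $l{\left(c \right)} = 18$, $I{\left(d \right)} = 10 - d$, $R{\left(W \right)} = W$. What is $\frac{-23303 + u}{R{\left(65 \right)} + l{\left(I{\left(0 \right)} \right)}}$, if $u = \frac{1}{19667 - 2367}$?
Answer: $- \frac{403141899}{1435900} \approx -280.76$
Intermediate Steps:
$u = \frac{1}{17300} \approx 5.7803 \cdot 10^{-5}$
$\frac{-23303 + u}{R{\left(65 \right)} + l{\left(I{\left(0 \right)} \right)}} = \frac{-23303 + \frac{1}{17300}}{65 + 18} = - \frac{403141899}{17300 \cdot 83} = \left(- \frac{403141899}{17300}\right) \frac{1}{83} = - \frac{403141899}{1435900}$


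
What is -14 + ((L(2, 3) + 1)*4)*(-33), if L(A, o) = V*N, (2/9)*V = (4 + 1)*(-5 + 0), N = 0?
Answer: -146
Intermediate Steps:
V = -225/2 (V = 9*((4 + 1)*(-5 + 0))/2 = 9*(5*(-5))/2 = (9/2)*(-25) = -225/2 ≈ -112.50)
L(A, o) = 0 (L(A, o) = -225/2*0 = 0)
-14 + ((L(2, 3) + 1)*4)*(-33) = -14 + ((0 + 1)*4)*(-33) = -14 + (1*4)*(-33) = -14 + 4*(-33) = -14 - 132 = -146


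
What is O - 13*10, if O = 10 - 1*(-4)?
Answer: -116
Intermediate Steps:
O = 14 (O = 10 + 4 = 14)
O - 13*10 = 14 - 13*10 = 14 - 130 = -116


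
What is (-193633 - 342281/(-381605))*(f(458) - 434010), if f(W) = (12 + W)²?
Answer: 3149381293469448/76321 ≈ 4.1265e+10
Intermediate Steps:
(-193633 - 342281/(-381605))*(f(458) - 434010) = (-193633 - 342281/(-381605))*((12 + 458)² - 434010) = (-193633 - 342281*(-1/381605))*(470² - 434010) = (-193633 + 342281/381605)*(220900 - 434010) = -73890978684/381605*(-213110) = 3149381293469448/76321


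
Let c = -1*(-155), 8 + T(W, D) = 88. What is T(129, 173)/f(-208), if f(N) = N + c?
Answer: -80/53 ≈ -1.5094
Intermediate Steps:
T(W, D) = 80 (T(W, D) = -8 + 88 = 80)
c = 155
f(N) = 155 + N (f(N) = N + 155 = 155 + N)
T(129, 173)/f(-208) = 80/(155 - 208) = 80/(-53) = 80*(-1/53) = -80/53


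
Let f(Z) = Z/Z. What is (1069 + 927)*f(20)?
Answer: 1996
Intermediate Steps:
f(Z) = 1
(1069 + 927)*f(20) = (1069 + 927)*1 = 1996*1 = 1996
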